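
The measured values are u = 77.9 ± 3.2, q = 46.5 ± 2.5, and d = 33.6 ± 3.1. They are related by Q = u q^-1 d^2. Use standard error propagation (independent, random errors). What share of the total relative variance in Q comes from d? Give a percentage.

(δQ/Q)² = (1·δu/u)² + (-1·δq/q)² + (2·δd/d)²
  u term: (1×0.0411)² = 0.00169
  q term: (-1×0.0538)² = 0.00289
  d term: (2×0.0923)² = 0.0340
Total = 0.0386. Share from d = 0.0340/0.0386 = 0.881.

88.1%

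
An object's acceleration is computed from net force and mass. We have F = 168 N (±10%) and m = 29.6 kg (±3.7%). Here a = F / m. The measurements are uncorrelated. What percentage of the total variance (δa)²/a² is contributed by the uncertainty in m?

12.0%

(δa/a)² = (1·δF/F)² + (-1·δm/m)²
  F term: (1×0.100)² = 0.0100
  m term: (-1×0.0370)² = 0.00137
Total = 0.0114. Share from m = 0.00137/0.0114 = 0.120.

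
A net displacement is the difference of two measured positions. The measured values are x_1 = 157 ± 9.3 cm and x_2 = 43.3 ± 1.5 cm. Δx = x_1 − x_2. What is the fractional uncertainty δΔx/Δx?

0.0829

For a sum/difference, combine absolute errors in quadrature:
  (δx_1)² = 86.5;  (δx_2)² = 2.25
δΔx = √(88.7) = 9.42 cm
Δx = 114 cm, so δΔx/Δx = 9.42/114 = 0.0829.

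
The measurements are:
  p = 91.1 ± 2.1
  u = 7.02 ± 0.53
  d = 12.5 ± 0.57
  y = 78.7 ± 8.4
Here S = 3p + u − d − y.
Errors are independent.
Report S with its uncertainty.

189 ± 10.5

Each term contributes (cᵢ δxᵢ)² to (δS)²:
  (3·δp)² = 39.7;  (δu)² = 0.281;  (δd)² = 0.325;  (δy)² = 70.6
δS = √(111) = 10.5
S = 189.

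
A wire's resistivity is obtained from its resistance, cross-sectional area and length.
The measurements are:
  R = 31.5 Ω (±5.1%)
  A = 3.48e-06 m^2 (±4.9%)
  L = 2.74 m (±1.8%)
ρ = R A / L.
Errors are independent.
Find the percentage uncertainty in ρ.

Products/powers → add relative errors in quadrature, weighted by exponent:
  (1·δR/R)² = (1×0.0510)² = 0.00260;  (1·δA/A)² = (1×0.0490)² = 0.00240;  (-1·δL/L)² = (-1×0.0180)² = 0.000324
δρ/ρ = √(0.00533) = 0.0730

7.30%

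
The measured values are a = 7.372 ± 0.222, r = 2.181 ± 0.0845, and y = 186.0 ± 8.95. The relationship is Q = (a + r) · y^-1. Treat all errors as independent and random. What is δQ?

Let u = a + r = 9.553. δu = √(δa² + δr²) = √(0.0493 + 0.00714) = 0.238, so δu/u = 0.0249.
Q is then a monomial in u, y:
δQ/Q = √((δu/u)² + (-1·δy/y)²) = √(0.000618 + 0.00232) = 0.0542
Q = 0.05136, so δQ = 0.0542 × 0.05136 = 0.00278.

0.00278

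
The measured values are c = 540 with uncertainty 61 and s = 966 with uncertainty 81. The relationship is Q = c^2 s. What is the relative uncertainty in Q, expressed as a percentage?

Relative error in a monomial: (δQ/Q)² = Σ (nᵢ · δxᵢ/xᵢ)².
  (2·δc/c)² = (2×0.113)² = 0.0510;  (1·δs/s)² = (1×0.0839)² = 0.00703
δQ/Q = √(0.0581) = 0.241

24.1%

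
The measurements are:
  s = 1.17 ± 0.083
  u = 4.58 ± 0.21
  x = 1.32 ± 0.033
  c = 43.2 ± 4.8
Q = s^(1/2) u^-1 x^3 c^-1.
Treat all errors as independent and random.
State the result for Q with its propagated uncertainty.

Products/powers → add relative errors in quadrature, weighted by exponent:
  (½·δs/s)² = (0.5×0.0709)² = 0.00126;  (-1·δu/u)² = (-1×0.0459)² = 0.00210;  (3·δx/x)² = (3×0.0250)² = 0.00563;  (-1·δc/c)² = (-1×0.111)² = 0.0123
δQ/Q = √(0.0213) = 0.146
Q = 0.0126, so δQ = 0.146 × 0.0126 = 0.00184.

0.0126 ± 0.00184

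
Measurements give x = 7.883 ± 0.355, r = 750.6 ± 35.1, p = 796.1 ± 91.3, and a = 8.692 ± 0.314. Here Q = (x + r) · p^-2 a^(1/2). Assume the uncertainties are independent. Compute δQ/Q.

Let u = x + r = 758.5. δu = √(δx² + δr²) = √(0.126 + 1230) = 35.1, so δu/u = 0.0463.
Q is then a monomial in u, p, a:
δQ/Q = √((δu/u)² + (-2·δp/p)² + (½·δa/a)²) = √(0.00214 + 0.0526 + 0.000326) = 0.235

0.235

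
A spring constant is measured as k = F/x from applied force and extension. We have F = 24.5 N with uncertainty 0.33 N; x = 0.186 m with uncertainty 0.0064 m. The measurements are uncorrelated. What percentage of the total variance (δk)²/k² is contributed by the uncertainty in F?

(δk/k)² = (1·δF/F)² + (-1·δx/x)²
  F term: (1×0.0135)² = 0.000181
  x term: (-1×0.0344)² = 0.00118
Total = 0.00137. Share from F = 0.000181/0.00137 = 0.133.

13.3%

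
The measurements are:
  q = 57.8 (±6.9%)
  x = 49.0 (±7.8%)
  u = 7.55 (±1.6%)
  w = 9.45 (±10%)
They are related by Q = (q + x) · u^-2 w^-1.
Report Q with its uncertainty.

0.198 ± 0.0232

Let h = q + x = 107. δh = √(δq² + δx²) = √(15.9 + 14.6) = 5.52, so δh/h = 0.0517.
Q is then a monomial in h, u, w:
δQ/Q = √((δh/h)² + (-2·δu/u)² + (-1·δw/w)²) = √(0.00268 + 0.00102 + 0.0100) = 0.117
Q = 0.198, so δQ = 0.117 × 0.198 = 0.0232.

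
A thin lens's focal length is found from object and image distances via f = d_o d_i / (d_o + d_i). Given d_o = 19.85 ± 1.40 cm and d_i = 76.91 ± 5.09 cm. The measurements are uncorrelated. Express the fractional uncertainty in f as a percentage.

5.77%

∂f/∂d_o = (d_i/(d_o+d_i))² = 0.632;  ∂f/∂d_i = (d_o/(d_o+d_i))² = 0.0421
δf = √((∂f/∂d_o · δd_o)² + (∂f/∂d_i · δd_i)²) = √(0.782 + 0.0459) = 0.910 cm
f = 15.78 cm, so δf/f = 0.910/15.78 = 0.0577.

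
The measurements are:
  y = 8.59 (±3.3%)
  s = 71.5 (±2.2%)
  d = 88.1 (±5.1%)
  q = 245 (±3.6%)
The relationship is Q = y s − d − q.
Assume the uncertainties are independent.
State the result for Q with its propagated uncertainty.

281 ± 26.3

Let p = y·s = 614. δp/p = √((1·δy/y)² + (1·δs/s)²) = √(0.00109 + 0.000484) = 0.0397, so δp = 24.4.
Q = p − d − q: δQ = √(δp² + δd² + δq²) = √(593 + 20.2 + 77.8) = 26.3
Q = 281.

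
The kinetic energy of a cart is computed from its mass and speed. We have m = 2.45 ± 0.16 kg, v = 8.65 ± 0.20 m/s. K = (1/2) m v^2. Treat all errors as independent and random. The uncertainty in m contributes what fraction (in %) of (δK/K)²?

66.6%

(δK/K)² = (1·δm/m)² + (2·δv/v)²
  m term: (1×0.0653)² = 0.00426
  v term: (2×0.0231)² = 0.00214
Total = 0.00640. Share from m = 0.00426/0.00640 = 0.666.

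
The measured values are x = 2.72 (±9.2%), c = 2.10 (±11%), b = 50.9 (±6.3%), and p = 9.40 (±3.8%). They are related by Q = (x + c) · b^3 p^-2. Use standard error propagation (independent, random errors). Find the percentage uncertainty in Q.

Let u = x + c = 4.82. δu = √(δx² + δc²) = √(0.0626 + 0.0534) = 0.341, so δu/u = 0.0707.
Q is then a monomial in u, b, p:
δQ/Q = √((δu/u)² + (3·δb/b)² + (-2·δp/p)²) = √(0.00499 + 0.0357 + 0.00578) = 0.216

21.6%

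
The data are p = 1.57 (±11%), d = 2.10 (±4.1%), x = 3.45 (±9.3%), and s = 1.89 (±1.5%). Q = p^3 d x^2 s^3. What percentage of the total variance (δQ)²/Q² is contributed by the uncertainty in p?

(δQ/Q)² = (3·δp/p)² + (1·δd/d)² + (2·δx/x)² + (3·δs/s)²
  p term: (3×0.110)² = 0.109
  d term: (1×0.0410)² = 0.00168
  x term: (2×0.0930)² = 0.0346
  s term: (3×0.0150)² = 0.00202
Total = 0.147. Share from p = 0.109/0.147 = 0.740.

74.0%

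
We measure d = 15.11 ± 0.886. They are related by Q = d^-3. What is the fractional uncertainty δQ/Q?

0.176

Each factor contributes (exponent × relative error)² to (δQ/Q)²:
  (-3·δd/d)² = (-3×0.0586)² = 0.0309
δQ/Q = √(0.0309) = 0.176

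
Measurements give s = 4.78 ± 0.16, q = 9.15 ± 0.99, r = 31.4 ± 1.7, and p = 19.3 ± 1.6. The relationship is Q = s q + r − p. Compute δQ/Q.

Let w = s·q = 43.7. δw/w = √((1·δs/s)² + (1·δq/q)²) = √(0.00112 + 0.0117) = 0.113, so δw = 4.95.
Q = w + r − p: δQ = √(δw² + δr² + δp²) = √(24.5 + 2.89 + 2.56) = 5.48
Q = 55.8, so δQ/Q = 5.48/55.8 = 0.0981.

0.0981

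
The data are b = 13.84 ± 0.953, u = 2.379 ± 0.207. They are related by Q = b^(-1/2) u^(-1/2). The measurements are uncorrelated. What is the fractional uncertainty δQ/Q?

0.0555

Since Q is a product/quotient, work with relative uncertainties:
  (−½·δb/b)² = (-0.5×0.0689)² = 0.00119;  (−½·δu/u)² = (-0.5×0.0870)² = 0.00189
δQ/Q = √(0.00308) = 0.0555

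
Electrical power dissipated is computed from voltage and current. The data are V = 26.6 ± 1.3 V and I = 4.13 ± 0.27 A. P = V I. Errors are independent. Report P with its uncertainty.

110 ± 8.97 W

For a monomial P ∝ V, I, fractional errors add in quadrature:
  (1·δV/V)² = (1×0.0489)² = 0.00239;  (1·δI/I)² = (1×0.0654)² = 0.00427
δP/P = √(0.00666) = 0.0816
P = 110 W, so δP = 0.0816 × 110 = 8.97 W.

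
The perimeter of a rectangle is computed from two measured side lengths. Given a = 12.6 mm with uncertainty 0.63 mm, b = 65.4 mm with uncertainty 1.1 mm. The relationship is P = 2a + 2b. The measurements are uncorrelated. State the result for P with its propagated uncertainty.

Each term contributes (cᵢ δxᵢ)² to (δP)²:
  (2·δa)² = 1.59;  (2·δb)² = 4.84
δP = √(6.43) = 2.54 mm
P = 156 mm.

156 ± 2.54 mm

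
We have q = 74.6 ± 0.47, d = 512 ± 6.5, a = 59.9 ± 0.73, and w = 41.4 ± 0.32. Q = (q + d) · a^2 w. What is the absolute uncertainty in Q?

Let u = q + d = 587. δu = √(δq² + δd²) = √(0.221 + 42.2) = 6.52, so δu/u = 0.0111.
Q is then a monomial in u, a, w:
δQ/Q = √((δu/u)² + (2·δa/a)² + (1·δw/w)²) = √(0.000123 + 0.000594 + 5.97e-05) = 0.0279
Q = 8.71e+07, so δQ = 0.0279 × 8.71e+07 = 2.43e+06.

2.43e+06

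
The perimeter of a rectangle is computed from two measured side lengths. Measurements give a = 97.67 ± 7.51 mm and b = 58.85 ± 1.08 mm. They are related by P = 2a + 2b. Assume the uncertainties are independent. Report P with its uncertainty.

Absolute uncertainties add in quadrature for a linear combination:
  (2·δa)² = 226;  (2·δb)² = 4.67
δP = √(230) = 15.2 mm
P = 313.0 mm.

313.0 ± 15.2 mm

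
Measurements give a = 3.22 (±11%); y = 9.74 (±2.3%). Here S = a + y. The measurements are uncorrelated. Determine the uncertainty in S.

Sums and differences: (δS)² = Σ (cᵢ δxᵢ)².
  (δa)² = 0.125;  (δy)² = 0.0502
δS = √(0.176) = 0.419

0.419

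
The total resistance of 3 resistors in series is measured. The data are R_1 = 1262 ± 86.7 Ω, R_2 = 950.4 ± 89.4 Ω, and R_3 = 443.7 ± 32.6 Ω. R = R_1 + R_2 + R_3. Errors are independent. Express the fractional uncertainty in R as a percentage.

4.85%

For a sum/difference, combine absolute errors in quadrature:
  (δR_1)² = 7520;  (δR_2)² = 7990;  (δR_3)² = 1060
δR = √(16600) = 129 Ω
R = 2656 Ω, so δR/R = 129/2656 = 0.0485.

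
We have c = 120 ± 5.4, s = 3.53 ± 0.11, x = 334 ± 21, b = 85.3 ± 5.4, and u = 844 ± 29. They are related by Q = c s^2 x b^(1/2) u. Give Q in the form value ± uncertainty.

For a monomial Q ∝ c, s^2, x, b^(1/2), u, fractional errors add in quadrature:
  (1·δc/c)² = (1×0.0450)² = 0.00203;  (2·δs/s)² = (2×0.0312)² = 0.00388;  (1·δx/x)² = (1×0.0629)² = 0.00395;  (½·δb/b)² = (0.5×0.0633)² = 0.00100;  (1·δu/u)² = (1×0.0344)² = 0.00118
δQ/Q = √(0.0120) = 0.110
Q = 3.89e+09, so δQ = 0.110 × 3.89e+09 = 4.27e+08.

(3.89 ± 0.427) × 10^9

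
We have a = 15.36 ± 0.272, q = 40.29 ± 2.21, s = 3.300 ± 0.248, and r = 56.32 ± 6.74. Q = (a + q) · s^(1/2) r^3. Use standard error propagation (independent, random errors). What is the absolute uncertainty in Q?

6.56e+06

Let u = a + q = 55.65. δu = √(δa² + δq²) = √(0.0740 + 4.88) = 2.23, so δu/u = 0.0400.
Q is then a monomial in u, s, r:
δQ/Q = √((δu/u)² + (½·δs/s)² + (3·δr/r)²) = √(0.00160 + 0.00141 + 0.129) = 0.363
Q = 1.806e+07, so δQ = 0.363 × 1.806e+07 = 6.56e+06.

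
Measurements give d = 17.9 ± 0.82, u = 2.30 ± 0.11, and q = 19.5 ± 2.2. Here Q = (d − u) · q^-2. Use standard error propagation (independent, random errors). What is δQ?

Let w = d − u = 15.6. δw = √(δd² + δu²) = √(0.672 + 0.0121) = 0.827, so δw/w = 0.0530.
Q is then a monomial in w, q:
δQ/Q = √((δw/w)² + (-2·δq/q)²) = √(0.00281 + 0.0509) = 0.232
Q = 0.0410, so δQ = 0.232 × 0.0410 = 0.00951.

0.00951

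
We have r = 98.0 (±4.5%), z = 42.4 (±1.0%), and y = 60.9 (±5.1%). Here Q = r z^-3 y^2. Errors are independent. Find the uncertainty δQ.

Each factor contributes (exponent × relative error)² to (δQ/Q)²:
  (1·δr/r)² = (1×0.0450)² = 0.00202;  (-3·δz/z)² = (-3×0.0100)² = 0.000900;  (2·δy/y)² = (2×0.0510)² = 0.0104
δQ/Q = √(0.0133) = 0.115
Q = 4.77, so δQ = 0.115 × 4.77 = 0.551.

0.551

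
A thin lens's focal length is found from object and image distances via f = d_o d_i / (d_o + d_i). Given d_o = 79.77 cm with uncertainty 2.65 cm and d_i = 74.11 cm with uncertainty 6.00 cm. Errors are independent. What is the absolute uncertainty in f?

1.73 cm

∂f/∂d_o = (d_i/(d_o+d_i))² = 0.232;  ∂f/∂d_i = (d_o/(d_o+d_i))² = 0.269
δf = √((∂f/∂d_o · δd_o)² + (∂f/∂d_i · δd_i)²) = √(0.378 + 2.60) = 1.73 cm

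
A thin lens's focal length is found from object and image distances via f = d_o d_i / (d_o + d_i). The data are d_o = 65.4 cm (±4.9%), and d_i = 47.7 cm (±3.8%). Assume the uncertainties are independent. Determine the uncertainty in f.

0.832 cm

∂f/∂d_o = (d_i/(d_o+d_i))² = 0.178;  ∂f/∂d_i = (d_o/(d_o+d_i))² = 0.334
δf = √((∂f/∂d_o · δd_o)² + (∂f/∂d_i · δd_i)²) = √(0.325 + 0.367) = 0.832 cm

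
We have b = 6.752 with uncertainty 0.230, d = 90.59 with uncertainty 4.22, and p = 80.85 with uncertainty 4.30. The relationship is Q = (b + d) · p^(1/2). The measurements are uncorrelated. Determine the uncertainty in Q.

44.6

Let u = b + d = 97.34. δu = √(δb² + δd²) = √(0.0529 + 17.8) = 4.23, so δu/u = 0.0434.
Q is then a monomial in u, p:
δQ/Q = √((δu/u)² + (½·δp/p)²) = √(0.00189 + 0.000707) = 0.0509
Q = 875.3, so δQ = 0.0509 × 875.3 = 44.6.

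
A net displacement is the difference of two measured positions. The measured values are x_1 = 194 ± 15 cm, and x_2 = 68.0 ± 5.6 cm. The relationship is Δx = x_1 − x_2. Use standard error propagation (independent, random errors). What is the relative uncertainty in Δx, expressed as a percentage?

12.7%

For a sum/difference, combine absolute errors in quadrature:
  (δx_1)² = 225;  (δx_2)² = 31.4
δΔx = √(256) = 16.0 cm
Δx = 126 cm, so δΔx/Δx = 16.0/126 = 0.127.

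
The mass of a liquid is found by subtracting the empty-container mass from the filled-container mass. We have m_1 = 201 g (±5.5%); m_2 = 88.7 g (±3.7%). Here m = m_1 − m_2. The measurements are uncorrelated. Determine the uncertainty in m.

Sums and differences: (δm)² = Σ (cᵢ δxᵢ)².
  (δm_1)² = 122;  (δm_2)² = 10.8
δm = √(133) = 11.5 g

11.5 g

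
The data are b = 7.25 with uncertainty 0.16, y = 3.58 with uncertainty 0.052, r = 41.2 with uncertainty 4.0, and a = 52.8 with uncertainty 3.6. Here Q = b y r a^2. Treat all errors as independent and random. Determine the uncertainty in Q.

Since Q is a product/quotient, work with relative uncertainties:
  (1·δb/b)² = (1×0.0221)² = 0.000487;  (1·δy/y)² = (1×0.0145)² = 0.000211;  (1·δr/r)² = (1×0.0971)² = 0.00943;  (2·δa/a)² = (2×0.0682)² = 0.0186
δQ/Q = √(0.0287) = 0.169
Q = 2.98e+06, so δQ = 0.169 × 2.98e+06 = 5.05e+05.

5.05e+05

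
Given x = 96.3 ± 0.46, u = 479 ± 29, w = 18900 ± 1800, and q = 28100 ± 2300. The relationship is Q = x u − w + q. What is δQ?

4050

Let p = x·u = 46100. δp/p = √((1·δx/x)² + (1·δu/u)²) = √(2.28e-05 + 0.00367) = 0.0607, so δp = 2800.
Q = p − w + q: δQ = √(δp² + δw² + δq²) = √(7.85e+06 + 3.24e+06 + 5.29e+06) = 4050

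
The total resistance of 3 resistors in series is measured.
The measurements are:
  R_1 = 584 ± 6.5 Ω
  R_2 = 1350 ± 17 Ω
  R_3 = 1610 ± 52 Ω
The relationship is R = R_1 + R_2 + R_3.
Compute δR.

R is a linear combination, so absolute uncertainties add in quadrature:
  (δR_1)² = 42.2;  (δR_2)² = 289;  (δR_3)² = 2700
δR = √(3040) = 55.1 Ω

55.1 Ω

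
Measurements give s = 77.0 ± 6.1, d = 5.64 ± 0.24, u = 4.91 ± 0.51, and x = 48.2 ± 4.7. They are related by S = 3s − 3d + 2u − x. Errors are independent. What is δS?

18.9

S is a linear combination, so absolute uncertainties add in quadrature:
  (3·δs)² = 335;  (3·δd)² = 0.518;  (2·δu)² = 1.04;  (δx)² = 22.1
δS = √(359) = 18.9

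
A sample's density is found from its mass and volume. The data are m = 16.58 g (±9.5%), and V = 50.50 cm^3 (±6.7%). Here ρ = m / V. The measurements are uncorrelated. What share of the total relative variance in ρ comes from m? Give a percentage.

(δρ/ρ)² = (1·δm/m)² + (-1·δV/V)²
  m term: (1×0.0950)² = 0.00903
  V term: (-1×0.0670)² = 0.00449
Total = 0.0135. Share from m = 0.00903/0.0135 = 0.668.

66.8%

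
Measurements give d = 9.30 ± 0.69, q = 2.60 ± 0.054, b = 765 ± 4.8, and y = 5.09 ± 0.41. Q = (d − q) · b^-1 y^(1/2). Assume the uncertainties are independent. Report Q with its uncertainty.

Let u = d − q = 6.70. δu = √(δd² + δq²) = √(0.476 + 0.00292) = 0.692, so δu/u = 0.103.
Q is then a monomial in u, b, y:
δQ/Q = √((δu/u)² + (-1·δb/b)² + (½·δy/y)²) = √(0.0107 + 3.94e-05 + 0.00162) = 0.111
Q = 0.0198, so δQ = 0.111 × 0.0198 = 0.00219.

0.0198 ± 0.00219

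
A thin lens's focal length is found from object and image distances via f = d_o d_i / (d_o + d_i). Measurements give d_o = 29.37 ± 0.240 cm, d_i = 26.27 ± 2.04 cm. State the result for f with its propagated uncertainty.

∂f/∂d_o = (d_i/(d_o+d_i))² = 0.223;  ∂f/∂d_i = (d_o/(d_o+d_i))² = 0.279
δf = √((∂f/∂d_o · δd_o)² + (∂f/∂d_i · δd_i)²) = √(0.00286 + 0.323) = 0.571 cm
f = 13.87 cm.

13.87 ± 0.571 cm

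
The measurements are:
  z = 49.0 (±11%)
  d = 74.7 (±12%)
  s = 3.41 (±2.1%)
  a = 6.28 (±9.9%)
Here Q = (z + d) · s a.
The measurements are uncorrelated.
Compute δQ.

Let u = z + d = 124. δu = √(δz² + δd²) = √(29.1 + 80.4) = 10.5, so δu/u = 0.0846.
Q is then a monomial in u, s, a:
δQ/Q = √((δu/u)² + (1·δs/s)² + (1·δa/a)²) = √(0.00715 + 0.000441 + 0.00980) = 0.132
Q = 2650, so δQ = 0.132 × 2650 = 349.

349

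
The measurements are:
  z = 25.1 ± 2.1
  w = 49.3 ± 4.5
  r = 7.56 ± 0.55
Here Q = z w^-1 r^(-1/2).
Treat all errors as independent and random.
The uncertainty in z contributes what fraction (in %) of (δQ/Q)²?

(δQ/Q)² = (1·δz/z)² + (-1·δw/w)² + (−½·δr/r)²
  z term: (1×0.0837)² = 0.00700
  w term: (-1×0.0913)² = 0.00833
  r term: (-0.5×0.0728)² = 0.00132
Total = 0.0167. Share from z = 0.00700/0.0167 = 0.420.

42.0%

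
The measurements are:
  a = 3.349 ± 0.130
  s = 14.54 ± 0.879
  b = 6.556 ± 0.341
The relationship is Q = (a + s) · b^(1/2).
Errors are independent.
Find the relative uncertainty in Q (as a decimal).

0.0561

Let u = a + s = 17.89. δu = √(δa² + δs²) = √(0.0169 + 0.773) = 0.889, so δu/u = 0.0497.
Q is then a monomial in u, b:
δQ/Q = √((δu/u)² + (½·δb/b)²) = √(0.00247 + 0.000676) = 0.0561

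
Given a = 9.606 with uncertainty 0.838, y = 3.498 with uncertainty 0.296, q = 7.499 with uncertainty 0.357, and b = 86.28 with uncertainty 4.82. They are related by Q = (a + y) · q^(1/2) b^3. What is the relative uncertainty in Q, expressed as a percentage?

18.2%

Let u = a + y = 13.10. δu = √(δa² + δy²) = √(0.702 + 0.0876) = 0.889, so δu/u = 0.0678.
Q is then a monomial in u, q, b:
δQ/Q = √((δu/u)² + (½·δq/q)² + (3·δb/b)²) = √(0.00460 + 0.000567 + 0.0281) = 0.182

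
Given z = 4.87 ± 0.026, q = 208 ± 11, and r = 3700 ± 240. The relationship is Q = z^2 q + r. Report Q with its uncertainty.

8630 ± 358

Let p = z^2·q = 4930. δp/p = √((2·δz/z)² + (1·δq/q)²) = √(0.000114 + 0.00280) = 0.0540, so δp = 266.
Q = p + r: δQ = √(δp² + δr²) = √(70800 + 57600) = 358
Q = 8630.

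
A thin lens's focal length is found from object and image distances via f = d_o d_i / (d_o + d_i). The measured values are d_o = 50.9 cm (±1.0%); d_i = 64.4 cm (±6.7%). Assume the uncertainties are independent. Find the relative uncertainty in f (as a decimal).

0.0301

∂f/∂d_o = (d_i/(d_o+d_i))² = 0.312;  ∂f/∂d_i = (d_o/(d_o+d_i))² = 0.195
δf = √((∂f/∂d_o · δd_o)² + (∂f/∂d_i · δd_i)²) = √(0.0252 + 0.707) = 0.856 cm
f = 28.4 cm, so δf/f = 0.856/28.4 = 0.0301.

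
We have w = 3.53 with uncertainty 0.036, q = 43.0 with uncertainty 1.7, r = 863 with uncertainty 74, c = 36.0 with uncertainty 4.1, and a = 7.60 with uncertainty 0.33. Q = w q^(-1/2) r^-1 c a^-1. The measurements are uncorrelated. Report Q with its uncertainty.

0.00295 ± 0.000445

For a monomial Q ∝ w, q^(-1/2), r^-1, c, a^-1, fractional errors add in quadrature:
  (1·δw/w)² = (1×0.0102)² = 0.000104;  (−½·δq/q)² = (-0.5×0.0395)² = 0.000391;  (-1·δr/r)² = (-1×0.0857)² = 0.00735;  (1·δc/c)² = (1×0.114)² = 0.0130;  (-1·δa/a)² = (-1×0.0434)² = 0.00189
δQ/Q = √(0.0227) = 0.151
Q = 0.00295, so δQ = 0.151 × 0.00295 = 0.000445.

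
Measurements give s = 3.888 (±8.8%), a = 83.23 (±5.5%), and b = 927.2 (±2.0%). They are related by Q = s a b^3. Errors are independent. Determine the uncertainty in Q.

For a monomial Q ∝ s, a, b^3, fractional errors add in quadrature:
  (1·δs/s)² = (1×0.0880)² = 0.00774;  (1·δa/a)² = (1×0.0550)² = 0.00302;  (3·δb/b)² = (3×0.0200)² = 0.00360
δQ/Q = √(0.0144) = 0.120
Q = 2.579e+11, so δQ = 0.120 × 2.579e+11 = 3.09e+10.

3.09e+10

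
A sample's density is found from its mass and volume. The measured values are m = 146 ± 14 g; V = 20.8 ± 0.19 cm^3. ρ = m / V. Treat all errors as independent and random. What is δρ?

Each factor contributes (exponent × relative error)² to (δρ/ρ)²:
  (1·δm/m)² = (1×0.0959)² = 0.00919;  (-1·δV/V)² = (-1×0.00913)² = 8.34e-05
δρ/ρ = √(0.00928) = 0.0963
ρ = 7.02 g/cm^3, so δρ = 0.0963 × 7.02 = 0.676 g/cm^3.

0.676 g/cm^3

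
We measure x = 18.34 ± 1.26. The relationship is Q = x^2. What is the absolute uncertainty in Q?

46.2

Products/powers → add relative errors in quadrature, weighted by exponent:
  (2·δx/x)² = (2×0.0687)² = 0.0189
δQ/Q = √(0.0189) = 0.137
Q = 336.4, so δQ = 0.137 × 336.4 = 46.2.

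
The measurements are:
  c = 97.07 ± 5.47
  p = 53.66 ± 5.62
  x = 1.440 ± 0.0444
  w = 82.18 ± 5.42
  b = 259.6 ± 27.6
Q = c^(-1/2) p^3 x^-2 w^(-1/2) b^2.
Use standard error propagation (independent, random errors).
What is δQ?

2.17e+07

For a monomial Q ∝ c^(-1/2), p^3, x^-2, w^(-1/2), b^2, fractional errors add in quadrature:
  (−½·δc/c)² = (-0.5×0.0564)² = 0.000794;  (3·δp/p)² = (3×0.105)² = 0.0987;  (-2·δx/x)² = (-2×0.0308)² = 0.00380;  (−½·δw/w)² = (-0.5×0.0660)² = 0.00109;  (2·δb/b)² = (2×0.106)² = 0.0452
δQ/Q = √(0.150) = 0.387
Q = 5.622e+07, so δQ = 0.387 × 5.622e+07 = 2.17e+07.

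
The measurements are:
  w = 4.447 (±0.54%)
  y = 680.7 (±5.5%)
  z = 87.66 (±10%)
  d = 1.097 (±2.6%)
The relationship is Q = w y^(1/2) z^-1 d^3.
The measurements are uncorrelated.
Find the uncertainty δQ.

For a monomial Q ∝ w, y^(1/2), z^-1, d^3, fractional errors add in quadrature:
  (1·δw/w)² = (1×0.00540)² = 2.92e-05;  (½·δy/y)² = (0.5×0.0550)² = 0.000756;  (-1·δz/z)² = (-1×0.100)² = 0.0100;  (3·δd/d)² = (3×0.0260)² = 0.00608
δQ/Q = √(0.0169) = 0.130
Q = 1.747, so δQ = 0.130 × 1.747 = 0.227.

0.227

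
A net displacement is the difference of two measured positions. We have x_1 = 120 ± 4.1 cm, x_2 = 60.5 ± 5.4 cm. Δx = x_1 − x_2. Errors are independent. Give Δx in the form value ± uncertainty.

59.5 ± 6.78 cm

Sums and differences: (δΔx)² = Σ (cᵢ δxᵢ)².
  (δx_1)² = 16.8;  (δx_2)² = 29.2
δΔx = √(46.0) = 6.78 cm
Δx = 59.5 cm.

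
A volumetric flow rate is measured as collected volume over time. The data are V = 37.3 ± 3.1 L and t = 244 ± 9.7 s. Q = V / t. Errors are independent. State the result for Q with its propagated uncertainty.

Each factor contributes (exponent × relative error)² to (δQ/Q)²:
  (1·δV/V)² = (1×0.0831)² = 0.00691;  (-1·δt/t)² = (-1×0.0398)² = 0.00158
δQ/Q = √(0.00849) = 0.0921
Q = 0.153 L/s, so δQ = 0.0921 × 0.153 = 0.0141 L/s.

0.153 ± 0.0141 L/s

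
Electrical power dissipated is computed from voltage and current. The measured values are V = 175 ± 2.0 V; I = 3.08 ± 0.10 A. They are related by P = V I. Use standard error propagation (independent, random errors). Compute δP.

18.6 W

For a monomial P ∝ V, I, fractional errors add in quadrature:
  (1·δV/V)² = (1×0.0114)² = 0.000131;  (1·δI/I)² = (1×0.0325)² = 0.00105
δP/P = √(0.00118) = 0.0344
P = 539 W, so δP = 0.0344 × 539 = 18.6 W.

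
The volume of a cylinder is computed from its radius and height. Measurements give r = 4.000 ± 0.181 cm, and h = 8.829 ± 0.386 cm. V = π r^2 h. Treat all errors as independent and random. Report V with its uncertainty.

Products/powers → add relative errors in quadrature, weighted by exponent:
  (2·δr/r)² = (2×0.0452)² = 0.00819;  (1·δh/h)² = (1×0.0437)² = 0.00191
δV/V = √(0.0101) = 0.101
V = 443.8 cm^3, so δV = 0.101 × 443.8 = 44.6 cm^3.

443.8 ± 44.6 cm^3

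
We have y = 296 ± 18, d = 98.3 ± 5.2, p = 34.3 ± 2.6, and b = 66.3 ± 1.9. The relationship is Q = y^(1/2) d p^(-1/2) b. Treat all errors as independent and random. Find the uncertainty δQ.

1480

For a monomial Q ∝ y^(1/2), d, p^(-1/2), b, fractional errors add in quadrature:
  (½·δy/y)² = (0.5×0.0608)² = 0.000924;  (1·δd/d)² = (1×0.0529)² = 0.00280;  (−½·δp/p)² = (-0.5×0.0758)² = 0.00144;  (1·δb/b)² = (1×0.0287)² = 0.000821
δQ/Q = √(0.00598) = 0.0773
Q = 19100, so δQ = 0.0773 × 19100 = 1480.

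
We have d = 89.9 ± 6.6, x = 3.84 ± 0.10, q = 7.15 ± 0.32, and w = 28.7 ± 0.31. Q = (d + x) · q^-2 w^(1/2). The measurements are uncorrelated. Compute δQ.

Let u = d + x = 93.7. δu = √(δd² + δx²) = √(43.6 + 0.0100) = 6.60, so δu/u = 0.0704.
Q is then a monomial in u, q, w:
δQ/Q = √((δu/u)² + (-2·δq/q)² + (½·δw/w)²) = √(0.00496 + 0.00801 + 2.92e-05) = 0.114
Q = 9.82, so δQ = 0.114 × 9.82 = 1.12.

1.12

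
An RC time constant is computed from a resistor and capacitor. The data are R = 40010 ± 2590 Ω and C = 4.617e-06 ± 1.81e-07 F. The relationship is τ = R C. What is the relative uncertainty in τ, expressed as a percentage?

Products/powers → add relative errors in quadrature, weighted by exponent:
  (1·δR/R)² = (1×0.0647)² = 0.00419;  (1·δC/C)² = (1×0.0392)² = 0.00154
δτ/τ = √(0.00573) = 0.0757

7.57%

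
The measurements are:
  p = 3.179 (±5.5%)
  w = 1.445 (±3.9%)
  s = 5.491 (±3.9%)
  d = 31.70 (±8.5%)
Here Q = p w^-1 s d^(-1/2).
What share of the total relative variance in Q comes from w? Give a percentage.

19.3%

(δQ/Q)² = (1·δp/p)² + (-1·δw/w)² + (1·δs/s)² + (−½·δd/d)²
  p term: (1×0.0550)² = 0.00302
  w term: (-1×0.0390)² = 0.00152
  s term: (1×0.0390)² = 0.00152
  d term: (-0.5×0.0850)² = 0.00181
Total = 0.00787. Share from w = 0.00152/0.00787 = 0.193.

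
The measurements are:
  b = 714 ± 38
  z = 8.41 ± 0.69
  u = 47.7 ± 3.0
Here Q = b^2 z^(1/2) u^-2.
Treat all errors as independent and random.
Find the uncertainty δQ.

110

Q is a product of powers, so relative uncertainties combine in quadrature:
  (2·δb/b)² = (2×0.0532)² = 0.0113;  (½·δz/z)² = (0.5×0.0820)² = 0.00168;  (-2·δu/u)² = (-2×0.0629)² = 0.0158
δQ/Q = √(0.0288) = 0.170
Q = 650, so δQ = 0.170 × 650 = 110.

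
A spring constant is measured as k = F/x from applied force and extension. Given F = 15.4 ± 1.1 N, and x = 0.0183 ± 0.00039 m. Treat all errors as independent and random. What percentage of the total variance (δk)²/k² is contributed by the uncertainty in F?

(δk/k)² = (1·δF/F)² + (-1·δx/x)²
  F term: (1×0.0714)² = 0.00510
  x term: (-1×0.0213)² = 0.000454
Total = 0.00556. Share from F = 0.00510/0.00556 = 0.918.

91.8%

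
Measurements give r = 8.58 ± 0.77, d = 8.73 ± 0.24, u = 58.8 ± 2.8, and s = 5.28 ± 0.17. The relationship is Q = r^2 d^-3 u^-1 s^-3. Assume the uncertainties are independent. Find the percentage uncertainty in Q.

Each factor contributes (exponent × relative error)² to (δQ/Q)²:
  (2·δr/r)² = (2×0.0897)² = 0.0322;  (-3·δd/d)² = (-3×0.0275)² = 0.00680;  (-1·δu/u)² = (-1×0.0476)² = 0.00227;  (-3·δs/s)² = (-3×0.0322)² = 0.00933
δQ/Q = √(0.0506) = 0.225

22.5%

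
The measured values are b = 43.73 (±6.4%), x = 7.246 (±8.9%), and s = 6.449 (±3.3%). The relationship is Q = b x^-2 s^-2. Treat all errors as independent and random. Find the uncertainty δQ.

Since Q is a product/quotient, work with relative uncertainties:
  (1·δb/b)² = (1×0.0640)² = 0.00410;  (-2·δx/x)² = (-2×0.0890)² = 0.0317;  (-2·δs/s)² = (-2×0.0330)² = 0.00436
δQ/Q = √(0.0401) = 0.200
Q = 0.02003, so δQ = 0.200 × 0.02003 = 0.00401.

0.00401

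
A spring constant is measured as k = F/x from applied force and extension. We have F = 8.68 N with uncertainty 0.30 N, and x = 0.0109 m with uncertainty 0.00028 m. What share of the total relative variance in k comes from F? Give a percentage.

64.4%

(δk/k)² = (1·δF/F)² + (-1·δx/x)²
  F term: (1×0.0346)² = 0.00119
  x term: (-1×0.0257)² = 0.000660
Total = 0.00185. Share from F = 0.00119/0.00185 = 0.644.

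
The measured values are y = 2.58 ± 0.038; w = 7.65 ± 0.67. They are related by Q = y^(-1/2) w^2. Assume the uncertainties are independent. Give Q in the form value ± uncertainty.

36.4 ± 6.39

Each factor contributes (exponent × relative error)² to (δQ/Q)²:
  (−½·δy/y)² = (-0.5×0.0147)² = 5.42e-05;  (2·δw/w)² = (2×0.0876)² = 0.0307
δQ/Q = √(0.0307) = 0.175
Q = 36.4, so δQ = 0.175 × 36.4 = 6.39.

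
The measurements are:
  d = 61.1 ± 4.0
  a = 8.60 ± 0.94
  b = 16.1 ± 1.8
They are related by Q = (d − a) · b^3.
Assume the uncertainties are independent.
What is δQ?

75500

Let u = d − a = 52.5. δu = √(δd² + δa²) = √(16.0 + 0.884) = 4.11, so δu/u = 0.0783.
Q is then a monomial in u, b:
δQ/Q = √((δu/u)² + (3·δb/b)²) = √(0.00613 + 0.112) = 0.344
Q = 2.19e+05, so δQ = 0.344 × 2.19e+05 = 75500.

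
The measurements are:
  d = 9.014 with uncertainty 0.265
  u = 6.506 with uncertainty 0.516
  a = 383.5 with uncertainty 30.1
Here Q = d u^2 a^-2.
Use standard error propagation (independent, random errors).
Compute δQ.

0.000584

Products/powers → add relative errors in quadrature, weighted by exponent:
  (1·δd/d)² = (1×0.0294)² = 0.000864;  (2·δu/u)² = (2×0.0793)² = 0.0252;  (-2·δa/a)² = (-2×0.0785)² = 0.0246
δQ/Q = √(0.0507) = 0.225
Q = 0.002594, so δQ = 0.225 × 0.002594 = 0.000584.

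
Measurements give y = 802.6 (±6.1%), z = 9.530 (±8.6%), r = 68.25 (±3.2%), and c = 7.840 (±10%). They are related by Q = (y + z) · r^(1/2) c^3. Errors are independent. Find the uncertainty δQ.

Let u = y + z = 812.1. δu = √(δy² + δz²) = √(2400 + 0.672) = 49.0, so δu/u = 0.0603.
Q is then a monomial in u, r, c:
δQ/Q = √((δu/u)² + (½·δr/r)² + (3·δc/c)²) = √(0.00364 + 0.000256 + 0.0900) = 0.306
Q = 3.233e+06, so δQ = 0.306 × 3.233e+06 = 9.91e+05.

9.91e+05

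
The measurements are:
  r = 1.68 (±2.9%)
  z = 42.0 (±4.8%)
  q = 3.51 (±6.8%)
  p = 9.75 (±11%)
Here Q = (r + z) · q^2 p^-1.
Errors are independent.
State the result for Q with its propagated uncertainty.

Let u = r + z = 43.7. δu = √(δr² + δz²) = √(0.00237 + 4.06) = 2.02, so δu/u = 0.0462.
Q is then a monomial in u, q, p:
δQ/Q = √((δu/u)² + (2·δq/q)² + (-1·δp/p)²) = √(0.00213 + 0.0185 + 0.0121) = 0.181
Q = 55.2, so δQ = 0.181 × 55.2 = 9.99.

55.2 ± 9.99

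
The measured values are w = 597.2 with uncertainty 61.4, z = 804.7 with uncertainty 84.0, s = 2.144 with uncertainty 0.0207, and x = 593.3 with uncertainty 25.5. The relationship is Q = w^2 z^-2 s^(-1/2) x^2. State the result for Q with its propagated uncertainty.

Products/powers → add relative errors in quadrature, weighted by exponent:
  (2·δw/w)² = (2×0.103)² = 0.0423;  (-2·δz/z)² = (-2×0.104)² = 0.0436;  (−½·δs/s)² = (-0.5×0.00965)² = 2.33e-05;  (2·δx/x)² = (2×0.0430)² = 0.00739
δQ/Q = √(0.0933) = 0.305
Q = 132400, so δQ = 0.305 × 132400 = 40400.

132400 ± 40400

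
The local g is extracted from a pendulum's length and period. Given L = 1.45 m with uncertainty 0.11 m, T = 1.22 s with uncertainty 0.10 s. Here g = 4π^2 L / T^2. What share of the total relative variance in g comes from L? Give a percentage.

(δg/g)² = (1·δL/L)² + (-2·δT/T)²
  L term: (1×0.0759)² = 0.00576
  T term: (-2×0.0820)² = 0.0269
Total = 0.0326. Share from L = 0.00576/0.0326 = 0.176.

17.6%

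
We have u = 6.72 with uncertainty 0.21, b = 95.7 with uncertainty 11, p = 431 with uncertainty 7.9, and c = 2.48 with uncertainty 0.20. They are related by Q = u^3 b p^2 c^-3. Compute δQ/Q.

Relative error in a monomial: (δQ/Q)² = Σ (nᵢ · δxᵢ/xᵢ)².
  (3·δu/u)² = (3×0.0312)² = 0.00879;  (1·δb/b)² = (1×0.115)² = 0.0132;  (2·δp/p)² = (2×0.0183)² = 0.00134;  (-3·δc/c)² = (-3×0.0806)² = 0.0585
δQ/Q = √(0.0819) = 0.286

0.286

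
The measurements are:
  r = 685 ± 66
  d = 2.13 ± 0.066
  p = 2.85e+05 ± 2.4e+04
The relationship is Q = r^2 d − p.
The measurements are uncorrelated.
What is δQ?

1.97e+05

Let w = r^2·d = 9.99e+05. δw/w = √((2·δr/r)² + (1·δd/d)²) = √(0.0371 + 0.000960) = 0.195, so δw = 1.95e+05.
Q = w − p: δQ = √(δw² + δp²) = √(3.81e+10 + 5.76e+08) = 1.97e+05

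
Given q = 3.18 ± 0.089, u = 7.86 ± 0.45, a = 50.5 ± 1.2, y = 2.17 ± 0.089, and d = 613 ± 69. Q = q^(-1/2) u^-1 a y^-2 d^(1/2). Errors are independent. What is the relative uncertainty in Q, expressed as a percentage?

11.8%

For a monomial Q ∝ q^(-1/2), u^-1, a, y^-2, d^(1/2), fractional errors add in quadrature:
  (−½·δq/q)² = (-0.5×0.0280)² = 0.000196;  (-1·δu/u)² = (-1×0.0573)² = 0.00328;  (1·δa/a)² = (1×0.0238)² = 0.000565;  (-2·δy/y)² = (-2×0.0410)² = 0.00673;  (½·δd/d)² = (0.5×0.113)² = 0.00317
δQ/Q = √(0.0139) = 0.118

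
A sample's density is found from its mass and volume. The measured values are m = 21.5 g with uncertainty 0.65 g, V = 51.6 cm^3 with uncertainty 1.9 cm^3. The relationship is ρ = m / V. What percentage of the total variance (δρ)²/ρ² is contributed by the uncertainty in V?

(δρ/ρ)² = (1·δm/m)² + (-1·δV/V)²
  m term: (1×0.0302)² = 0.000914
  V term: (-1×0.0368)² = 0.00136
Total = 0.00227. Share from V = 0.00136/0.00227 = 0.597.

59.7%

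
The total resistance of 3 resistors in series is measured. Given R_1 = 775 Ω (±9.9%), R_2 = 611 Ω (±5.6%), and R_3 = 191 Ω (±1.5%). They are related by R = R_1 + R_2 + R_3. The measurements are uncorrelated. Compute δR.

84.1 Ω

R is a linear combination, so absolute uncertainties add in quadrature:
  (δR_1)² = 5890;  (δR_2)² = 1170;  (δR_3)² = 8.21
δR = √(7070) = 84.1 Ω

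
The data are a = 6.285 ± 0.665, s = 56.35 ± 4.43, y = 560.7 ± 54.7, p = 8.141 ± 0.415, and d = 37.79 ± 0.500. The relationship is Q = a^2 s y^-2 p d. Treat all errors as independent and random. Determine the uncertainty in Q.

0.660

For a monomial Q ∝ a^2, s, y^-2, p, d, fractional errors add in quadrature:
  (2·δa/a)² = (2×0.106)² = 0.0448;  (1·δs/s)² = (1×0.0786)² = 0.00618;  (-2·δy/y)² = (-2×0.0976)² = 0.0381;  (1·δp/p)² = (1×0.0510)² = 0.00260;  (1·δd/d)² = (1×0.0132)² = 0.000175
δQ/Q = √(0.0918) = 0.303
Q = 2.178, so δQ = 0.303 × 2.178 = 0.660.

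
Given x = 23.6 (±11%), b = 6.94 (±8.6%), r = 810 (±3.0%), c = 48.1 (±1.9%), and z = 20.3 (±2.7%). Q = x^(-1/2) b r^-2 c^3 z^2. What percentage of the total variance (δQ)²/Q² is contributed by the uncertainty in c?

16.1%

(δQ/Q)² = (−½·δx/x)² + (1·δb/b)² + (-2·δr/r)² + (3·δc/c)² + (2·δz/z)²
  x term: (-0.5×0.110)² = 0.00302
  b term: (1×0.0860)² = 0.00740
  r term: (-2×0.0300)² = 0.00360
  c term: (3×0.0190)² = 0.00325
  z term: (2×0.0270)² = 0.00292
Total = 0.0202. Share from c = 0.00325/0.0202 = 0.161.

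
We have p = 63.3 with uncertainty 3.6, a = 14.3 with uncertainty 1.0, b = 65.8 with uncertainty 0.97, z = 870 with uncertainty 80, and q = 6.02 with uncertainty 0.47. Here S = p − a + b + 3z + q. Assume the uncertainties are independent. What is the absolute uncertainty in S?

240

Each term contributes (cᵢ δxᵢ)² to (δS)²:
  (δp)² = 13.0;  (δa)² = 1.00;  (δb)² = 0.941;  (3·δz)² = 57600;  (δq)² = 0.221
δS = √(57600) = 240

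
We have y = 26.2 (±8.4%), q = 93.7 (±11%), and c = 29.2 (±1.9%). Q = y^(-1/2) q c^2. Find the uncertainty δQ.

1930

Relative error in a monomial: (δQ/Q)² = Σ (nᵢ · δxᵢ/xᵢ)².
  (−½·δy/y)² = (-0.5×0.0840)² = 0.00176;  (1·δq/q)² = (1×0.110)² = 0.0121;  (2·δc/c)² = (2×0.0190)² = 0.00144
δQ/Q = √(0.0153) = 0.124
Q = 15600, so δQ = 0.124 × 15600 = 1930.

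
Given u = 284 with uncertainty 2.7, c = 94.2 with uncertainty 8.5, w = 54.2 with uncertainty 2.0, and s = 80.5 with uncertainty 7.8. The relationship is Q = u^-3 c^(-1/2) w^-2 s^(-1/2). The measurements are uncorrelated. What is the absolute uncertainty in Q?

Since Q is a product/quotient, work with relative uncertainties:
  (-3·δu/u)² = (-3×0.00951)² = 0.000813;  (−½·δc/c)² = (-0.5×0.0902)² = 0.00204;  (-2·δw/w)² = (-2×0.0369)² = 0.00545;  (−½·δs/s)² = (-0.5×0.0969)² = 0.00235
δQ/Q = √(0.0106) = 0.103
Q = 1.71e-13, so δQ = 0.103 × 1.71e-13 = 1.76e-14.

1.76e-14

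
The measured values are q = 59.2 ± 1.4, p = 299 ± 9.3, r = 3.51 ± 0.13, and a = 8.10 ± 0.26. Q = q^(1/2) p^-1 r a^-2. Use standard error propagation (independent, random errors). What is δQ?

Q is a product of powers, so relative uncertainties combine in quadrature:
  (½·δq/q)² = (0.5×0.0236)² = 0.000140;  (-1·δp/p)² = (-1×0.0311)² = 0.000967;  (1·δr/r)² = (1×0.0370)² = 0.00137;  (-2·δa/a)² = (-2×0.0321)² = 0.00412
δQ/Q = √(0.00660) = 0.0812
Q = 0.00138, so δQ = 0.0812 × 0.00138 = 0.000112.

0.000112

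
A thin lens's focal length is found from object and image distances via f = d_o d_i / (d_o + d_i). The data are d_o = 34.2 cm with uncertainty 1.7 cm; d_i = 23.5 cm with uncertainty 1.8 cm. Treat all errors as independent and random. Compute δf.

0.692 cm

∂f/∂d_o = (d_i/(d_o+d_i))² = 0.166;  ∂f/∂d_i = (d_o/(d_o+d_i))² = 0.351
δf = √((∂f/∂d_o · δd_o)² + (∂f/∂d_i · δd_i)²) = √(0.0795 + 0.400) = 0.692 cm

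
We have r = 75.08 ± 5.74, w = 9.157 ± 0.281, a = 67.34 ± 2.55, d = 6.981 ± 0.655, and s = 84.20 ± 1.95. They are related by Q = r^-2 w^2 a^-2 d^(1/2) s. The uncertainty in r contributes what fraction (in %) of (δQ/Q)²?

65.6%

(δQ/Q)² = (-2·δr/r)² + (2·δw/w)² + (-2·δa/a)² + (½·δd/d)² + (1·δs/s)²
  r term: (-2×0.0765)² = 0.0234
  w term: (2×0.0307)² = 0.00377
  a term: (-2×0.0379)² = 0.00574
  d term: (0.5×0.0938)² = 0.00220
  s term: (1×0.0232)² = 0.000536
Total = 0.0356. Share from r = 0.0234/0.0356 = 0.656.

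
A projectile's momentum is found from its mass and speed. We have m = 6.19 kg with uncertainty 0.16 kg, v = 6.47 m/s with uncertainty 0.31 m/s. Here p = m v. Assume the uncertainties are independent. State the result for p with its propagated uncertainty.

40.0 ± 2.18 kg·m/s

Relative error in a monomial: (δp/p)² = Σ (nᵢ · δxᵢ/xᵢ)².
  (1·δm/m)² = (1×0.0258)² = 0.000668;  (1·δv/v)² = (1×0.0479)² = 0.00230
δp/p = √(0.00296) = 0.0544
p = 40.0 kg·m/s, so δp = 0.0544 × 40.0 = 2.18 kg·m/s.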